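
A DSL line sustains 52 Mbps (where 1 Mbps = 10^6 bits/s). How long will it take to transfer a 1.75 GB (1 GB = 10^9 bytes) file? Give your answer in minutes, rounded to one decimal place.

4.5 minutes

1.75 GB = 1,750,000,000 bytes = 14,000,000,000 bits
52 Mbps = 52,000,000 bits/s
time = 14,000,000,000 / 52,000,000 = 269.23 s
269.23 s / 60 = 4.5 minutes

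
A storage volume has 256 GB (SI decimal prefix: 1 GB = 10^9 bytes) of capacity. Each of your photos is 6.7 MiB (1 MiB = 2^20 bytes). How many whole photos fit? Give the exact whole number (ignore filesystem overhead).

36,438

Capacity: 256 GB = 256,000,000,000 bytes
Per item: 6.7 MiB = 7,025,459.2 bytes
⌊256,000,000,000 / 7,025,459.2⌋ = 36,438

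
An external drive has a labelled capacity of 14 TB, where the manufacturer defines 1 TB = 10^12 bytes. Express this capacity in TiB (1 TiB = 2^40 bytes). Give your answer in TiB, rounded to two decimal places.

14 TB × 1,000,000,000,000 bytes/TB = 14,000,000,000,000 bytes
1 TiB = 2^40 bytes = 1,099,511,627,776 bytes
14,000,000,000,000 / 1,099,511,627,776 = 12.73 TiB

12.73 TiB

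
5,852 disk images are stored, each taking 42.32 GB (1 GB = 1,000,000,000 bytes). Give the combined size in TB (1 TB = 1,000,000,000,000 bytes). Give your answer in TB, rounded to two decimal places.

Total = 5,852 × 42.32 GB = 247656.64 GB
= 247656.64 × 1,000,000,000 bytes = 247,656,640,000,000 bytes
1 TB = 1,000,000,000,000 bytes
247,656,640,000,000 / 1,000,000,000,000 = 247.66 TB

247.66 TB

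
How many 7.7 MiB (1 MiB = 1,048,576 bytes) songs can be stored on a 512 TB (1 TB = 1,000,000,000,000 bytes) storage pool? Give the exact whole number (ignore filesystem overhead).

63,413,149

Capacity: 512 TB = 512,000,000,000,000 bytes
Per item: 7.7 MiB = 8,074,035.2 bytes
⌊512,000,000,000,000 / 8,074,035.2⌋ = 63,413,149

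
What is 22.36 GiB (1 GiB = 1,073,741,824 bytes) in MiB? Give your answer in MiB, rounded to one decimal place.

22,896.6 MiB

22.36 GiB × 1,073,741,824 bytes/GiB = 24,008,867,184.64 bytes
1 MiB = 1,048,576 bytes
24,008,867,184.64 / 1,048,576 = 22,896.6 MiB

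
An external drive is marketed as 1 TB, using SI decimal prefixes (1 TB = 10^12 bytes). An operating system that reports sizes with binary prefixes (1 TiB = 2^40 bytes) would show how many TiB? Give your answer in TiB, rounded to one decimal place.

1 TB × 1,000,000,000,000 bytes/TB = 1,000,000,000,000 bytes
1 TiB = 2^40 bytes = 1,099,511,627,776 bytes
1,000,000,000,000 / 1,099,511,627,776 = 0.9 TiB

0.9 TiB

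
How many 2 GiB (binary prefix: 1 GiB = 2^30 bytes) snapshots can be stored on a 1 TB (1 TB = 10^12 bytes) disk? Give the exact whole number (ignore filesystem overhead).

465

Capacity: 1 TB = 1,000,000,000,000 bytes
Per item: 2 GiB = 2,147,483,648 bytes
⌊1,000,000,000,000 / 2,147,483,648⌋ = 465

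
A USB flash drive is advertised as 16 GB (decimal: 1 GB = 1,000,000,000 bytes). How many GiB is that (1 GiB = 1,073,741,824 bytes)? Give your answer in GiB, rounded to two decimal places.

16 GB × 1,000,000,000 bytes/GB = 16,000,000,000 bytes
1 GiB = 2^30 bytes = 1,073,741,824 bytes
16,000,000,000 / 1,073,741,824 = 14.90 GiB

14.90 GiB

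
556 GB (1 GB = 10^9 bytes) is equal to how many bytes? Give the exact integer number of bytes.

556,000,000,000 bytes

556 × 1,000,000,000 = 556,000,000,000 bytes  (1 GB = 10^9 bytes)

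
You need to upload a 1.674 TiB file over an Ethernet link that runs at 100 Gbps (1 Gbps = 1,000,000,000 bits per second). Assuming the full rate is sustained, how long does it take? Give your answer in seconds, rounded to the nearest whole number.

147 seconds

1.674 TiB = 1,840,582,464,897.024 bytes = 14,724,659,719,176.192 bits
100 Gbps = 100,000,000,000 bits/s
time = 14,724,659,719,176.192 / 100,000,000,000 = 147 s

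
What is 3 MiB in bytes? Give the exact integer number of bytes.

3 × 1,048,576 = 3,145,728 bytes  (1 MiB = 2^20 bytes)

3,145,728 bytes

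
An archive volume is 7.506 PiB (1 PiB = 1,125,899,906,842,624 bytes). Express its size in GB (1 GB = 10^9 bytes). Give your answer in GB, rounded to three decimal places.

8,451,004.701 GB

7.506 PiB = 7.506 × 2^50 bytes = 8,451,004,700,760,735.744 bytes
1 GB = 10^9 bytes = 1,000,000,000 bytes
8,451,004,700,760,735.744 / 1,000,000,000 = 8,451,004.701 GB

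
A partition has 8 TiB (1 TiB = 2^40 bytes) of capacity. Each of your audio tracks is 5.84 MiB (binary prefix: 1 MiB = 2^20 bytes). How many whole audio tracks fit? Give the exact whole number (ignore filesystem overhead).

1,436,405

Capacity: 8 TiB = 8,796,093,022,208 bytes
Per item: 5.84 MiB = 6,123,683.84 bytes
⌊8,796,093,022,208 / 6,123,683.84⌋ = 1,436,405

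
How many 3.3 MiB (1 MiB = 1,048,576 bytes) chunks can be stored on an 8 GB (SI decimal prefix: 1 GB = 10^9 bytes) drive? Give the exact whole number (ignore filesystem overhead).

2,311

Capacity: 8 GB = 8,000,000,000 bytes
Per item: 3.3 MiB = 3,460,300.8 bytes
⌊8,000,000,000 / 3,460,300.8⌋ = 2,311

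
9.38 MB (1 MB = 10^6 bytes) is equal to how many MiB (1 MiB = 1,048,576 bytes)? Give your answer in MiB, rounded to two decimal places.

9.38 MB = 9.38 × 10^6 bytes = 9,380,000 bytes
1 MiB = 1,048,576 bytes
9,380,000 / 1,048,576 = 8.95 MiB

8.95 MiB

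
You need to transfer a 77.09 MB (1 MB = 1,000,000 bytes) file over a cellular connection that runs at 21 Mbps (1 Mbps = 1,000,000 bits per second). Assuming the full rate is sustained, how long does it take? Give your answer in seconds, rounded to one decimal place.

77.09 MB = 77,090,000 bytes = 616,720,000 bits
21 Mbps = 21,000,000 bits/s
time = 616,720,000 / 21,000,000 = 29.4 s

29.4 seconds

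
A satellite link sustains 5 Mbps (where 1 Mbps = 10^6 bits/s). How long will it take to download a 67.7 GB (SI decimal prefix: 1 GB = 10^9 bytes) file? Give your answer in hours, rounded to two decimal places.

30.09 hours

67.7 GB = 67,700,000,000 bytes = 541,600,000,000 bits
5 Mbps = 5,000,000 bits/s
time = 541,600,000,000 / 5,000,000 = 108,320.0000 s
108,320.0000 s / 3600 = 30.09 hours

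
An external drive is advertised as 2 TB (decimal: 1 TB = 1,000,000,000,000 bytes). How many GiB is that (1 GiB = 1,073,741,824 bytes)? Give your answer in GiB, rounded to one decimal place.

1,862.6 GiB

2 TB = 2 × 10^12 bytes = 2,000,000,000,000 bytes
1 GiB = 1,073,741,824 bytes
2,000,000,000,000 / 1,073,741,824 = 1,862.6 GiB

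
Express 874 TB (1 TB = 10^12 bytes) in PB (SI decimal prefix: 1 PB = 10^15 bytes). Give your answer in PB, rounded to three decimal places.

874 TB = 874 × 10^12 bytes = 874,000,000,000,000 bytes
1 PB = 1,000,000,000,000,000 bytes
874,000,000,000,000 / 1,000,000,000,000,000 = 0.874 PB

0.874 PB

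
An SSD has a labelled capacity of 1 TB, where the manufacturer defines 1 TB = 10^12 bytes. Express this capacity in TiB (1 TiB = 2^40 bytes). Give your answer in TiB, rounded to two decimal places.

1 TB = 1 × 10^12 bytes = 1,000,000,000,000 bytes
1 TiB = 1,099,511,627,776 bytes
1,000,000,000,000 / 1,099,511,627,776 = 0.91 TiB

0.91 TiB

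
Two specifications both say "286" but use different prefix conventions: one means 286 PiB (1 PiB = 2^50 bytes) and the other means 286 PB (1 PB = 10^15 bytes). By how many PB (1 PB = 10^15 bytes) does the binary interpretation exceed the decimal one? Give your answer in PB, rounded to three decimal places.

286 PiB = 286 × 1,125,899,906,842,624 = 322,007,373,356,990,464 bytes
286 PB = 286 × 1,000,000,000,000,000 = 286,000,000,000,000,000 bytes
difference = 36,007,373,356,990,464 bytes
36,007,373,356,990,464 / 1,000,000,000,000,000 = 36.007 PB

36.007 PB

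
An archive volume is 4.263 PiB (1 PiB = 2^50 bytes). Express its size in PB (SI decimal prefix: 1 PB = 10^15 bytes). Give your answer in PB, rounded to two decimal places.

4.263 PiB = 4.263 × 2^50 bytes = 4,799,711,302,870,106.112 bytes
1 PB = 10^15 bytes = 1,000,000,000,000,000 bytes
4,799,711,302,870,106.112 / 1,000,000,000,000,000 = 4.80 PB

4.80 PB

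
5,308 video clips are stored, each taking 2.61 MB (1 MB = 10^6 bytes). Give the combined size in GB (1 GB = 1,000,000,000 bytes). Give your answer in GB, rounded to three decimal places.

Total = 5,308 × 2.61 MB = 13853.88 MB
= 13853.88 × 1,000,000 bytes = 13,853,880,000 bytes
1 GB = 1,000,000,000 bytes
13,853,880,000 / 1,000,000,000 = 13.854 GB

13.854 GB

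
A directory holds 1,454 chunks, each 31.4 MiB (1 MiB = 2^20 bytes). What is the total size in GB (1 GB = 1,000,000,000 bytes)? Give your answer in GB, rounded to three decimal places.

Total = 1,454 × 31.4 MiB = 45655.6 MiB
= 45655.6 × 1,048,576 bytes = 47,873,366,425.6 bytes
1 GB = 1,000,000,000 bytes
47,873,366,425.6 / 1,000,000,000 = 47.873 GB

47.873 GB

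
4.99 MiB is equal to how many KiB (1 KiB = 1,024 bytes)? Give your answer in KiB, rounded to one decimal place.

5,109.8 KiB

4.99 MiB = 4.99 × 2^20 bytes = 5,232,394.24 bytes
1 KiB = 1,024 bytes
5,232,394.24 / 1,024 = 5,109.8 KiB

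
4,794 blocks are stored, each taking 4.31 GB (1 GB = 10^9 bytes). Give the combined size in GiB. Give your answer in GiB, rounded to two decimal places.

19,243.12 GiB

Total = 4,794 × 4.31 GB = 20662.14 GB
= 20662.14 × 1,000,000,000 bytes = 20,662,140,000,000 bytes
1 GiB = 1,073,741,824 bytes
20,662,140,000,000 / 1,073,741,824 = 19,243.12 GiB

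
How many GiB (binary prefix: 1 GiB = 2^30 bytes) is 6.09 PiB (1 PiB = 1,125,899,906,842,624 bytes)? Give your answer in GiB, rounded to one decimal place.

6.09 PiB × 1,125,899,906,842,624 bytes/PiB = 6,856,730,432,671,580.16 bytes
1 GiB = 1,073,741,824 bytes
6,856,730,432,671,580.16 / 1,073,741,824 = 6,385,827.8 GiB

6,385,827.8 GiB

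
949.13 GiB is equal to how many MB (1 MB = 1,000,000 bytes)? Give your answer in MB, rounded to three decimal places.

949.13 GiB = 949.13 × 2^30 bytes = 1,019,120,577,413.12 bytes
1 MB = 1,000,000 bytes
1,019,120,577,413.12 / 1,000,000 = 1,019,120.577 MB

1,019,120.577 MB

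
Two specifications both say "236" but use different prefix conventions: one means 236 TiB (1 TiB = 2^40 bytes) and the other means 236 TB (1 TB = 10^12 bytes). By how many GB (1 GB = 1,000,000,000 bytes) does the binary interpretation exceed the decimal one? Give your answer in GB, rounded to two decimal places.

23,484.74 GB

236 TiB = 236 × 1,099,511,627,776 = 259,484,744,155,136 bytes
236 TB = 236 × 1,000,000,000,000 = 236,000,000,000,000 bytes
difference = 23,484,744,155,136 bytes
23,484,744,155,136 / 1,000,000,000 = 23,484.74 GB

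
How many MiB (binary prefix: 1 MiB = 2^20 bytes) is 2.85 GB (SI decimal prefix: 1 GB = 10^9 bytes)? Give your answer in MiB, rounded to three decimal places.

2.85 GB × 1,000,000,000 bytes/GB = 2,850,000,000 bytes
1 MiB = 2^20 bytes = 1,048,576 bytes
2,850,000,000 / 1,048,576 = 2,717.972 MiB

2,717.972 MiB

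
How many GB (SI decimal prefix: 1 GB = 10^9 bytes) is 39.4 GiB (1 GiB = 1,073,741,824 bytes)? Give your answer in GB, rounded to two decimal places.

42.31 GB

39.4 GiB × 1,073,741,824 bytes/GiB = 42,305,427,865.6 bytes
1 GB = 10^9 bytes = 1,000,000,000 bytes
42,305,427,865.6 / 1,000,000,000 = 42.31 GB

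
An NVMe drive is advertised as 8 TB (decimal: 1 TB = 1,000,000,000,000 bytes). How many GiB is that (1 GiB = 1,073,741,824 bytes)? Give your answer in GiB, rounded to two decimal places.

7,450.58 GiB

8 TB = 8 × 10^12 bytes = 8,000,000,000,000 bytes
1 GiB = 1,073,741,824 bytes
8,000,000,000,000 / 1,073,741,824 = 7,450.58 GiB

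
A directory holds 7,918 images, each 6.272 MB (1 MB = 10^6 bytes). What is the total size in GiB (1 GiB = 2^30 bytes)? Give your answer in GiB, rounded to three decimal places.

46.251 GiB

Total = 7,918 × 6.272 MB = 49661.696 MB
= 49661.696 × 1,000,000 bytes = 49,661,696,000 bytes
1 GiB = 1,073,741,824 bytes
49,661,696,000 / 1,073,741,824 = 46.251 GiB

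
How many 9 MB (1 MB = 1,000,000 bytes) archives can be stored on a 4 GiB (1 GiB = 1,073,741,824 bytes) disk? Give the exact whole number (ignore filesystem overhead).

477

Capacity: 4 GiB = 4,294,967,296 bytes
Per item: 9 MB = 9,000,000 bytes
⌊4,294,967,296 / 9,000,000⌋ = 477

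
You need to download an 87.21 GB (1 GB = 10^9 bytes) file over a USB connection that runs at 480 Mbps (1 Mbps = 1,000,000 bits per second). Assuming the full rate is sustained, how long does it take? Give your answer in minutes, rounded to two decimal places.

24.23 minutes

87.21 GB = 87,210,000,000 bytes = 697,680,000,000 bits
480 Mbps = 480,000,000 bits/s
time = 697,680,000,000 / 480,000,000 = 1,453.500 s
1,453.500 s / 60 = 24.23 minutes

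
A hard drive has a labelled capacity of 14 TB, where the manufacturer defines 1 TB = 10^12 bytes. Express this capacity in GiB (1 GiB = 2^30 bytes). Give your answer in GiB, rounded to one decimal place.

14 TB = 14 × 10^12 bytes = 14,000,000,000,000 bytes
1 GiB = 2^30 bytes = 1,073,741,824 bytes
14,000,000,000,000 / 1,073,741,824 = 13,038.5 GiB

13,038.5 GiB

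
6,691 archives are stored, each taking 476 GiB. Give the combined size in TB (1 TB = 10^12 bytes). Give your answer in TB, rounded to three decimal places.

3,419.778 TB

Total = 6,691 × 476 GiB = 3,184,916 GiB
= 3,184,916 × 1,073,741,824 bytes = 3,419,777,515,126,784 bytes
1 TB = 1,000,000,000,000 bytes
3,419,777,515,126,784 / 1,000,000,000,000 = 3,419.778 TB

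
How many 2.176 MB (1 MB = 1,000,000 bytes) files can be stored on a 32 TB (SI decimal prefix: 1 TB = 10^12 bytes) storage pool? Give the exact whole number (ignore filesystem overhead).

Capacity: 32 TB = 32,000,000,000,000 bytes
Per item: 2.176 MB = 2,176,000 bytes
⌊32,000,000,000,000 / 2,176,000⌋ = 14,705,882

14,705,882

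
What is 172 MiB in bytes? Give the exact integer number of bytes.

172 × 1,048,576 = 180,355,072 bytes

180,355,072 bytes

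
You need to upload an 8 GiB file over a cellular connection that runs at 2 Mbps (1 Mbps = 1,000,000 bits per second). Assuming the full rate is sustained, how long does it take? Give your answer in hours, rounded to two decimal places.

9.54 hours

8 GiB = 8,589,934,592 bytes = 68,719,476,736 bits
2 Mbps = 2,000,000 bits/s
time = 68,719,476,736 / 2,000,000 = 34,359.7384 s
34,359.7384 s / 3600 = 9.54 hours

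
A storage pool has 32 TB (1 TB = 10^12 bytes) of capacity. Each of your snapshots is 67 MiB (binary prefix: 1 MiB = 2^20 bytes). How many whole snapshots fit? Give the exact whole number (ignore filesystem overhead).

Capacity: 32 TB = 32,000,000,000,000 bytes
Per item: 67 MiB = 70,254,592 bytes
⌊32,000,000,000,000 / 70,254,592⌋ = 455,486

455,486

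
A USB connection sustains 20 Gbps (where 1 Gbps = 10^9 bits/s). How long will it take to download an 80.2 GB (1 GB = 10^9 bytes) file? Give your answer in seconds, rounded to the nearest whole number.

32 seconds

80.2 GB = 80,200,000,000 bytes = 641,600,000,000 bits
20 Gbps = 20,000,000,000 bits/s
time = 641,600,000,000 / 20,000,000,000 = 32 s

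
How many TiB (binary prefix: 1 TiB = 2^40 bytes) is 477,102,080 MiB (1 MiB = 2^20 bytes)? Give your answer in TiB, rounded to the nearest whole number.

455 TiB

477,102,080 MiB × 1,048,576 bytes/MiB = 500,277,790,638,080 bytes
1 TiB = 1,099,511,627,776 bytes
500,277,790,638,080 / 1,099,511,627,776 = 455 TiB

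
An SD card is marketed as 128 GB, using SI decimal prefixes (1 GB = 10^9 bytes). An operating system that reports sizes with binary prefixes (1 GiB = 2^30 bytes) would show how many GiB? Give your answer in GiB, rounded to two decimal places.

119.21 GiB

128 GB = 128 × 10^9 bytes = 128,000,000,000 bytes
1 GiB = 2^30 bytes = 1,073,741,824 bytes
128,000,000,000 / 1,073,741,824 = 119.21 GiB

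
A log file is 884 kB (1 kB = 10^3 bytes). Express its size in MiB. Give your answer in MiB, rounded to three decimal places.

0.843 MiB

884 kB × 1,000 bytes/kB = 884,000 bytes
1 MiB = 2^20 bytes = 1,048,576 bytes
884,000 / 1,048,576 = 0.843 MiB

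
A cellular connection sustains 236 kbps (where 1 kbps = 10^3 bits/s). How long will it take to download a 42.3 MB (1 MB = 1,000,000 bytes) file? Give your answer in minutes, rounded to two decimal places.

23.90 minutes

42.3 MB = 42,300,000 bytes = 338,400,000 bits
236 kbps = 236,000 bits/s
time = 338,400,000 / 236,000 = 1,433.898 s
1,433.898 s / 60 = 23.90 minutes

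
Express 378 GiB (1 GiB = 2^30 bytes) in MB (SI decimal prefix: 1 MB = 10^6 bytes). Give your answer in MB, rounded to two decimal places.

378 GiB = 378 × 2^30 bytes = 405,874,409,472 bytes
1 MB = 1,000,000 bytes
405,874,409,472 / 1,000,000 = 405,874.41 MB

405,874.41 MB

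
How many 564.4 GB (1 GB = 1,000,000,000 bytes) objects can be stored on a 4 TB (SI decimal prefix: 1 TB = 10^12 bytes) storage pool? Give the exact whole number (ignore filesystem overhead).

7

Capacity: 4 TB = 4,000,000,000,000 bytes
Per item: 564.4 GB = 564,400,000,000 bytes
⌊4,000,000,000,000 / 564,400,000,000⌋ = 7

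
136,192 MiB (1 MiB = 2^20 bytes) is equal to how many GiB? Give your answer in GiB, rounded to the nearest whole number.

133 GiB

136,192 MiB = 136,192 × 2^20 bytes = 142,807,662,592 bytes
1 GiB = 2^30 bytes = 1,073,741,824 bytes
142,807,662,592 / 1,073,741,824 = 133 GiB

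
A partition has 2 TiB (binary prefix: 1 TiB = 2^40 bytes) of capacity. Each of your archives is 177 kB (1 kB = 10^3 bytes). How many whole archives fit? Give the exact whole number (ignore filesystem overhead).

12,423,860

Capacity: 2 TiB = 2,199,023,255,552 bytes
Per item: 177 kB = 177,000 bytes
⌊2,199,023,255,552 / 177,000⌋ = 12,423,860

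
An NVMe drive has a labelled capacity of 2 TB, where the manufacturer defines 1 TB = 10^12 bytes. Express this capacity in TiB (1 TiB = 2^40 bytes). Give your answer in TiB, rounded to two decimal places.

1.82 TiB

2 TB × 1,000,000,000,000 bytes/TB = 2,000,000,000,000 bytes
1 TiB = 2^40 bytes = 1,099,511,627,776 bytes
2,000,000,000,000 / 1,099,511,627,776 = 1.82 TiB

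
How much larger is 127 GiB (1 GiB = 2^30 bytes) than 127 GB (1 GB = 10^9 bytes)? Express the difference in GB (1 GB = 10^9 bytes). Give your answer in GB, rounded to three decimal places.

9.365 GB

127 GiB = 127 × 1,073,741,824 = 136,365,211,648 bytes
127 GB = 127 × 1,000,000,000 = 127,000,000,000 bytes
difference = 9,365,211,648 bytes
9,365,211,648 / 1,000,000,000 = 9.365 GB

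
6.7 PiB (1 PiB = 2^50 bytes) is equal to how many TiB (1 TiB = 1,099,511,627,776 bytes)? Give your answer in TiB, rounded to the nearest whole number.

6,861 TiB

6.7 PiB = 6.7 × 2^50 bytes = 7,543,529,375,845,580.8 bytes
1 TiB = 2^40 bytes = 1,099,511,627,776 bytes
7,543,529,375,845,580.8 / 1,099,511,627,776 = 6,861 TiB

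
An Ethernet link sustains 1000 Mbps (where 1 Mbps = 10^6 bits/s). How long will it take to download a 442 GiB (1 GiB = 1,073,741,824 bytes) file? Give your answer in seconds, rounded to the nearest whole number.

442 GiB = 474,593,886,208 bytes = 3,796,751,089,664 bits
1000 Mbps = 1,000,000,000 bits/s
time = 3,796,751,089,664 / 1,000,000,000 = 3,797 s

3,797 seconds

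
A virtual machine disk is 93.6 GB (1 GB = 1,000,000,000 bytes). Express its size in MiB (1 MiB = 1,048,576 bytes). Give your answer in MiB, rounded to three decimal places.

89,263.916 MiB

93.6 GB = 93.6 × 10^9 bytes = 93,600,000,000 bytes
1 MiB = 1,048,576 bytes
93,600,000,000 / 1,048,576 = 89,263.916 MiB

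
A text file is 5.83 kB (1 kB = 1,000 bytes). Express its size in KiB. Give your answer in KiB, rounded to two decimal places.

5.69 KiB

5.83 kB = 5.83 × 10^3 bytes = 5,830 bytes
1 KiB = 1,024 bytes
5,830 / 1,024 = 5.69 KiB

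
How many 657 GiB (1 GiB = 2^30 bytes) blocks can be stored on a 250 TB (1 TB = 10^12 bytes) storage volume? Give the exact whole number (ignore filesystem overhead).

Capacity: 250 TB = 250,000,000,000,000 bytes
Per item: 657 GiB = 705,448,378,368 bytes
⌊250,000,000,000,000 / 705,448,378,368⌋ = 354

354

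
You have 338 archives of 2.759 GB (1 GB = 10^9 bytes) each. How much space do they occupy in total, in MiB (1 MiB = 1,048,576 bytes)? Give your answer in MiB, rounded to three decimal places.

Total = 338 × 2.759 GB = 932.542 GB
= 932.542 × 1,000,000,000 bytes = 932,542,000,000 bytes
1 MiB = 1,048,576 bytes
932,542,000,000 / 1,048,576 = 889,341.354 MiB

889,341.354 MiB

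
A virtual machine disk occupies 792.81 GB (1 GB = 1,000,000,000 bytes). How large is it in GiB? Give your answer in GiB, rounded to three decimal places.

738.362 GiB

792.81 GB × 1,000,000,000 bytes/GB = 792,810,000,000 bytes
1 GiB = 2^30 bytes = 1,073,741,824 bytes
792,810,000,000 / 1,073,741,824 = 738.362 GiB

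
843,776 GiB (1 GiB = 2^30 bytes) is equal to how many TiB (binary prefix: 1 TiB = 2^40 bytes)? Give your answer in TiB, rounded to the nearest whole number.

824 TiB

843,776 GiB = 843,776 × 2^30 bytes = 905,997,581,287,424 bytes
1 TiB = 2^40 bytes = 1,099,511,627,776 bytes
905,997,581,287,424 / 1,099,511,627,776 = 824 TiB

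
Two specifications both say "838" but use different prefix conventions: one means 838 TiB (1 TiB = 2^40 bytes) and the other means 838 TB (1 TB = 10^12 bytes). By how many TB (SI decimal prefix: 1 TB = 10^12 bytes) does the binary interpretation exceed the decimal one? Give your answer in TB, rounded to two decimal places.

838 TiB = 838 × 1,099,511,627,776 = 921,390,744,076,288 bytes
838 TB = 838 × 1,000,000,000,000 = 838,000,000,000,000 bytes
difference = 83,390,744,076,288 bytes
83,390,744,076,288 / 1,000,000,000,000 = 83.39 TB

83.39 TB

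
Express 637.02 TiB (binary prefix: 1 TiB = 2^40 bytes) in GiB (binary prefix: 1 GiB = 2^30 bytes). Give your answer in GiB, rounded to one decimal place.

637.02 TiB = 637.02 × 2^40 bytes = 700,410,897,125,867.52 bytes
1 GiB = 2^30 bytes = 1,073,741,824 bytes
700,410,897,125,867.52 / 1,073,741,824 = 652,308.5 GiB

652,308.5 GiB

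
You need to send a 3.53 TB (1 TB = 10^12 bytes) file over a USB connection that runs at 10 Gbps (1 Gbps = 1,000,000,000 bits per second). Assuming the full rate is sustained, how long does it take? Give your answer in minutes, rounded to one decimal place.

3.53 TB = 3,530,000,000,000 bytes = 28,240,000,000,000 bits
10 Gbps = 10,000,000,000 bits/s
time = 28,240,000,000,000 / 10,000,000,000 = 2,824.00 s
2,824.00 s / 60 = 47.1 minutes

47.1 minutes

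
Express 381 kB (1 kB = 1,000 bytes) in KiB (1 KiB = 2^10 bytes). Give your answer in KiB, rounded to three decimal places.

381 kB = 381 × 10^3 bytes = 381,000 bytes
1 KiB = 1,024 bytes
381,000 / 1,024 = 372.070 KiB

372.070 KiB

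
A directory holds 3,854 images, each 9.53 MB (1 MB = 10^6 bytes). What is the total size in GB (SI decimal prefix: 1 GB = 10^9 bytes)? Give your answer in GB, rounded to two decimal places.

36.73 GB

Total = 3,854 × 9.53 MB = 36728.62 MB
= 36728.62 × 1,000,000 bytes = 36,728,620,000 bytes
1 GB = 1,000,000,000 bytes
36,728,620,000 / 1,000,000,000 = 36.73 GB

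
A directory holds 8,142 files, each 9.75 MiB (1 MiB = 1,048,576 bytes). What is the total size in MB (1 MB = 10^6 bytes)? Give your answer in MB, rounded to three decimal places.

Total = 8,142 × 9.75 MiB = 79384.5 MiB
= 79384.5 × 1,048,576 bytes = 83,240,681,472 bytes
1 MB = 1,000,000 bytes
83,240,681,472 / 1,000,000 = 83,240.681 MB

83,240.681 MB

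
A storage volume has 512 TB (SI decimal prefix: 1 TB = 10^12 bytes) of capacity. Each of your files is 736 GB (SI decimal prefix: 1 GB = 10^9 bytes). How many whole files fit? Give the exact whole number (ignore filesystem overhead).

695

Capacity: 512 TB = 512,000,000,000,000 bytes
Per item: 736 GB = 736,000,000,000 bytes
⌊512,000,000,000,000 / 736,000,000,000⌋ = 695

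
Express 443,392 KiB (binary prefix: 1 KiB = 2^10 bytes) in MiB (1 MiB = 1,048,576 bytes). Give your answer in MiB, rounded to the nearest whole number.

443,392 KiB = 443,392 × 2^10 bytes = 454,033,408 bytes
1 MiB = 1,048,576 bytes
454,033,408 / 1,048,576 = 433 MiB

433 MiB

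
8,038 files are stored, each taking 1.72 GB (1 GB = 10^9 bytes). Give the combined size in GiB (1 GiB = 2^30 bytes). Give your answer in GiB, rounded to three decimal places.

Total = 8,038 × 1.72 GB = 13825.36 GB
= 13825.36 × 1,000,000,000 bytes = 13,825,360,000,000 bytes
1 GiB = 1,073,741,824 bytes
13,825,360,000,000 / 1,073,741,824 = 12,875.870 GiB

12,875.870 GiB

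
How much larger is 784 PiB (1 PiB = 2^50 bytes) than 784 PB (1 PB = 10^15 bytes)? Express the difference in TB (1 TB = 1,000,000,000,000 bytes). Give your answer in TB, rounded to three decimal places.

784 PiB = 784 × 1,125,899,906,842,624 = 882,705,526,964,617,216 bytes
784 PB = 784 × 1,000,000,000,000,000 = 784,000,000,000,000,000 bytes
difference = 98,705,526,964,617,216 bytes
98,705,526,964,617,216 / 1,000,000,000,000 = 98,705.527 TB

98,705.527 TB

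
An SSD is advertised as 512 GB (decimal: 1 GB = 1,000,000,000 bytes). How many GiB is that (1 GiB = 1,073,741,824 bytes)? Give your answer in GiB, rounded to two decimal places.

512 GB × 1,000,000,000 bytes/GB = 512,000,000,000 bytes
1 GiB = 2^30 bytes = 1,073,741,824 bytes
512,000,000,000 / 1,073,741,824 = 476.84 GiB

476.84 GiB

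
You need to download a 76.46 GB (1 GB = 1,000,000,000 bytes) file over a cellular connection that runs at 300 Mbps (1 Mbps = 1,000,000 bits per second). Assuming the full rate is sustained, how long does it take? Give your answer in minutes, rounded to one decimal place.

34.0 minutes

76.46 GB = 76,460,000,000 bytes = 611,680,000,000 bits
300 Mbps = 300,000,000 bits/s
time = 611,680,000,000 / 300,000,000 = 2,038.93 s
2,038.93 s / 60 = 34.0 minutes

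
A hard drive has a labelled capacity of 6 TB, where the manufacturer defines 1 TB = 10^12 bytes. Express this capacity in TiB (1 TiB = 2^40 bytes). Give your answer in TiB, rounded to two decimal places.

5.46 TiB

6 TB = 6 × 10^12 bytes = 6,000,000,000,000 bytes
1 TiB = 2^40 bytes = 1,099,511,627,776 bytes
6,000,000,000,000 / 1,099,511,627,776 = 5.46 TiB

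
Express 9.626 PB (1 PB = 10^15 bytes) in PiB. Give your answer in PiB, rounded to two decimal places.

8.55 PiB

9.626 PB = 9.626 × 10^15 bytes = 9,626,000,000,000,000 bytes
1 PiB = 1,125,899,906,842,624 bytes
9,626,000,000,000,000 / 1,125,899,906,842,624 = 8.55 PiB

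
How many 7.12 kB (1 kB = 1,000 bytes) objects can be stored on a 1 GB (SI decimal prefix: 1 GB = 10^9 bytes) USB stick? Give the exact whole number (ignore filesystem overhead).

Capacity: 1 GB = 1,000,000,000 bytes
Per item: 7.12 kB = 7,120 bytes
⌊1,000,000,000 / 7,120⌋ = 140,449

140,449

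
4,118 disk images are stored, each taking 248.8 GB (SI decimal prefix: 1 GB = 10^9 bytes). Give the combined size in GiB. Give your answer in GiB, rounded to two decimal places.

954,194.37 GiB

Total = 4,118 × 248.8 GB = 1024558.4 GB
= 1024558.4 × 1,000,000,000 bytes = 1,024,558,400,000,000 bytes
1 GiB = 1,073,741,824 bytes
1,024,558,400,000,000 / 1,073,741,824 = 954,194.37 GiB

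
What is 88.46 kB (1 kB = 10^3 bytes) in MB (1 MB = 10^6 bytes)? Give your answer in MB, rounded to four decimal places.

88.46 kB = 88.46 × 10^3 bytes = 88,460 bytes
1 MB = 10^6 bytes = 1,000,000 bytes
88,460 / 1,000,000 = 0.0885 MB

0.0885 MB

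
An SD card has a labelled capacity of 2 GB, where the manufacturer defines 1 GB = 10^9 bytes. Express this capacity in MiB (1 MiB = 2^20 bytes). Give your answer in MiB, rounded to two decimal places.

2 GB = 2 × 10^9 bytes = 2,000,000,000 bytes
1 MiB = 1,048,576 bytes
2,000,000,000 / 1,048,576 = 1,907.35 MiB

1,907.35 MiB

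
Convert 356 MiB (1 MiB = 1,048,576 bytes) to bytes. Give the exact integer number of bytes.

373,293,056 bytes

356 × 1,048,576 = 373,293,056 bytes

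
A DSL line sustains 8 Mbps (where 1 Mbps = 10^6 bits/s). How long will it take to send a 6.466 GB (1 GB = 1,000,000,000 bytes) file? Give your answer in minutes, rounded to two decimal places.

6.466 GB = 6,466,000,000 bytes = 51,728,000,000 bits
8 Mbps = 8,000,000 bits/s
time = 51,728,000,000 / 8,000,000 = 6,466.000 s
6,466.000 s / 60 = 107.77 minutes

107.77 minutes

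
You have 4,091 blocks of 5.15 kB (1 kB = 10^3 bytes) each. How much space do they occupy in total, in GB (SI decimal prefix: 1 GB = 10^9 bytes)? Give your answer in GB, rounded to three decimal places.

Total = 4,091 × 5.15 kB = 21068.65 kB
= 21068.65 × 1,000 bytes = 21,068,650 bytes
1 GB = 1,000,000,000 bytes
21,068,650 / 1,000,000,000 = 0.021 GB

0.021 GB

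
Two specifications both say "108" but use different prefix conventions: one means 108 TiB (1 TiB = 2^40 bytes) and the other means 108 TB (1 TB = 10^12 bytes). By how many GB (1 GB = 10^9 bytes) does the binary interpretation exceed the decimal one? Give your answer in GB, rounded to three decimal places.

108 TiB = 108 × 1,099,511,627,776 = 118,747,255,799,808 bytes
108 TB = 108 × 1,000,000,000,000 = 108,000,000,000,000 bytes
difference = 10,747,255,799,808 bytes
10,747,255,799,808 / 1,000,000,000 = 10,747.256 GB

10,747.256 GB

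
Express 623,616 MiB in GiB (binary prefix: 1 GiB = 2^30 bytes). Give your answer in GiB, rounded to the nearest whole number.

623,616 MiB = 623,616 × 2^20 bytes = 653,908,770,816 bytes
1 GiB = 1,073,741,824 bytes
653,908,770,816 / 1,073,741,824 = 609 GiB

609 GiB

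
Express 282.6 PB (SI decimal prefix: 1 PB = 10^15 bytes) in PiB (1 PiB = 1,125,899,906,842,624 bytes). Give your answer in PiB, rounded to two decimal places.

251.00 PiB

282.6 PB = 282.6 × 10^15 bytes = 282,600,000,000,000,000 bytes
1 PiB = 2^50 bytes = 1,125,899,906,842,624 bytes
282,600,000,000,000,000 / 1,125,899,906,842,624 = 251.00 PiB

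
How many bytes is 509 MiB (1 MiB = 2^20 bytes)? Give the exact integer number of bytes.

509 × 1,048,576 = 533,725,184 bytes  (1 MiB = 2^20 bytes)

533,725,184 bytes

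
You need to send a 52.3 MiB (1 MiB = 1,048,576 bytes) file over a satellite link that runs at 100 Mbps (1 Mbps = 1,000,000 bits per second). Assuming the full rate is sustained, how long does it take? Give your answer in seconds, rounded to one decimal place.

4.4 seconds

52.3 MiB = 54,840,524.8 bytes = 438,724,198.4 bits
100 Mbps = 100,000,000 bits/s
time = 438,724,198.4 / 100,000,000 = 4.4 s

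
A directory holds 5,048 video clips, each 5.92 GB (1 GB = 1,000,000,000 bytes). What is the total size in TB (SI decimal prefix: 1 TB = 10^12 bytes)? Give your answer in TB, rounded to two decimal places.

29.88 TB

Total = 5,048 × 5.92 GB = 29884.16 GB
= 29884.16 × 1,000,000,000 bytes = 29,884,160,000,000 bytes
1 TB = 1,000,000,000,000 bytes
29,884,160,000,000 / 1,000,000,000,000 = 29.88 TB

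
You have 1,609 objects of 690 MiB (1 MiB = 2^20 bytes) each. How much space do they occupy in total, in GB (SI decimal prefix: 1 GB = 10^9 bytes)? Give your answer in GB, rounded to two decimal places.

Total = 1,609 × 690 MiB = 1,110,210 MiB
= 1,110,210 × 1,048,576 bytes = 1,164,139,560,960 bytes
1 GB = 1,000,000,000 bytes
1,164,139,560,960 / 1,000,000,000 = 1,164.14 GB

1,164.14 GB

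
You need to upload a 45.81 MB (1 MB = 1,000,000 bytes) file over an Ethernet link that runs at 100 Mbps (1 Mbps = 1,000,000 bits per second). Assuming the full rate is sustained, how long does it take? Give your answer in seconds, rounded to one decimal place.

3.7 seconds

45.81 MB = 45,810,000 bytes = 366,480,000 bits
100 Mbps = 100,000,000 bits/s
time = 366,480,000 / 100,000,000 = 3.7 s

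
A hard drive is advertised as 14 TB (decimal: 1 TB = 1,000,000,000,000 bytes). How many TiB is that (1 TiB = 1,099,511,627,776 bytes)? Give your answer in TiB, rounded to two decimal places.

12.73 TiB

14 TB × 1,000,000,000,000 bytes/TB = 14,000,000,000,000 bytes
1 TiB = 2^40 bytes = 1,099,511,627,776 bytes
14,000,000,000,000 / 1,099,511,627,776 = 12.73 TiB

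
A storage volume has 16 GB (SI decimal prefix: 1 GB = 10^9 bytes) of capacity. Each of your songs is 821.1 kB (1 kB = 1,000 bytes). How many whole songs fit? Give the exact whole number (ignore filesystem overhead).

Capacity: 16 GB = 16,000,000,000 bytes
Per item: 821.1 kB = 821,100 bytes
⌊16,000,000,000 / 821,100⌋ = 19,486

19,486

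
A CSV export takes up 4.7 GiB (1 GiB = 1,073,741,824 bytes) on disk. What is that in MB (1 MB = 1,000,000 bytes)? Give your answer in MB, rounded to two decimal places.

5,046.59 MB

4.7 GiB = 4.7 × 2^30 bytes = 5,046,586,572.8 bytes
1 MB = 10^6 bytes = 1,000,000 bytes
5,046,586,572.8 / 1,000,000 = 5,046.59 MB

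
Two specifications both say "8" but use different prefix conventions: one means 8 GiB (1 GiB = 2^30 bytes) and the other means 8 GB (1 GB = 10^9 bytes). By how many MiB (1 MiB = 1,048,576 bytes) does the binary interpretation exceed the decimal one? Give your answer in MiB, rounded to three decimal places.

562.605 MiB

8 GiB = 8 × 1,073,741,824 = 8,589,934,592 bytes
8 GB = 8 × 1,000,000,000 = 8,000,000,000 bytes
difference = 589,934,592 bytes
589,934,592 / 1,048,576 = 562.605 MiB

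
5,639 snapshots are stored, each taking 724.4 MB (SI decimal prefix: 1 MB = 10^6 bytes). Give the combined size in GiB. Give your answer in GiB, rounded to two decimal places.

Total = 5,639 × 724.4 MB = 4084891.6 MB
= 4084891.6 × 1,000,000 bytes = 4,084,891,600,000 bytes
1 GiB = 1,073,741,824 bytes
4,084,891,600,000 / 1,073,741,824 = 3,804.35 GiB

3,804.35 GiB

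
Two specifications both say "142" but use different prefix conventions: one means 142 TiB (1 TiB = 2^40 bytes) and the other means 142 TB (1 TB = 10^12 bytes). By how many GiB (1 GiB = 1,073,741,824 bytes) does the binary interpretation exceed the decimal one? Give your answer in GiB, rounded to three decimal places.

13,160.194 GiB

142 TiB = 142 × 1,099,511,627,776 = 156,130,651,144,192 bytes
142 TB = 142 × 1,000,000,000,000 = 142,000,000,000,000 bytes
difference = 14,130,651,144,192 bytes
14,130,651,144,192 / 1,073,741,824 = 13,160.194 GiB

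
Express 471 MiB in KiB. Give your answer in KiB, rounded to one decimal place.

471 MiB = 471 × 2^20 bytes = 493,879,296 bytes
1 KiB = 1,024 bytes
493,879,296 / 1,024 = 482,304.0 KiB

482,304.0 KiB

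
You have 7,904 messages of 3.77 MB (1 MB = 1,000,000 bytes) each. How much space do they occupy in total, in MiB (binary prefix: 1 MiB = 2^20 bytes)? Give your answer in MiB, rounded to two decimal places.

28,417.66 MiB

Total = 7,904 × 3.77 MB = 29798.08 MB
= 29798.08 × 1,000,000 bytes = 29,798,080,000 bytes
1 MiB = 1,048,576 bytes
29,798,080,000 / 1,048,576 = 28,417.66 MiB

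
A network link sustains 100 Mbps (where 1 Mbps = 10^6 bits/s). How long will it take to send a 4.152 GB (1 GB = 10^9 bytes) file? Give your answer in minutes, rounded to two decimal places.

4.152 GB = 4,152,000,000 bytes = 33,216,000,000 bits
100 Mbps = 100,000,000 bits/s
time = 33,216,000,000 / 100,000,000 = 332.160 s
332.160 s / 60 = 5.54 minutes

5.54 minutes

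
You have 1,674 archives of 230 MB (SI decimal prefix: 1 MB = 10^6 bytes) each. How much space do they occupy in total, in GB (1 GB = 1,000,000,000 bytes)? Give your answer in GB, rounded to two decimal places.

385.02 GB

Total = 1,674 × 230 MB = 385,020 MB
= 385,020 × 1,000,000 bytes = 385,020,000,000 bytes
1 GB = 1,000,000,000 bytes
385,020,000,000 / 1,000,000,000 = 385.02 GB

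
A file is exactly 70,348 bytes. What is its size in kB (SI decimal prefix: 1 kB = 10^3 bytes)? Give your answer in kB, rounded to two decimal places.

70.35 kB

70,348 bytes given.
1 kB = 1,000 bytes
70,348 / 1,000 = 70.35 kB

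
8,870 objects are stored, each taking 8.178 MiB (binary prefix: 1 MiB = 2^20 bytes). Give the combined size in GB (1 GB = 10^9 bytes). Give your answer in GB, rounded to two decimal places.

76.06 GB

Total = 8,870 × 8.178 MiB = 72538.86 MiB
= 72538.86 × 1,048,576 bytes = 76,062,507,663.36 bytes
1 GB = 1,000,000,000 bytes
76,062,507,663.36 / 1,000,000,000 = 76.06 GB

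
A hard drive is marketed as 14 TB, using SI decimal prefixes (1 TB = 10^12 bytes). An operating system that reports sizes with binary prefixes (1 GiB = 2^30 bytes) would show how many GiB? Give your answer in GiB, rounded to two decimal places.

13,038.52 GiB

14 TB × 1,000,000,000,000 bytes/TB = 14,000,000,000,000 bytes
1 GiB = 2^30 bytes = 1,073,741,824 bytes
14,000,000,000,000 / 1,073,741,824 = 13,038.52 GiB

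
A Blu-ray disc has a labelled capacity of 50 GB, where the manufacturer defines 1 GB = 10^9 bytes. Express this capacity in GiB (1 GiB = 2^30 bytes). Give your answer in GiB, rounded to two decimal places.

46.57 GiB

50 GB = 50 × 10^9 bytes = 50,000,000,000 bytes
1 GiB = 1,073,741,824 bytes
50,000,000,000 / 1,073,741,824 = 46.57 GiB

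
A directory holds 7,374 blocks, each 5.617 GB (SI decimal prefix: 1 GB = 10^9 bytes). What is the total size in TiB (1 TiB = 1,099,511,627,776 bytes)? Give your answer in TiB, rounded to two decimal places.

37.67 TiB

Total = 7,374 × 5.617 GB = 41419.758 GB
= 41419.758 × 1,000,000,000 bytes = 41,419,758,000,000 bytes
1 TiB = 1,099,511,627,776 bytes
41,419,758,000,000 / 1,099,511,627,776 = 37.67 TiB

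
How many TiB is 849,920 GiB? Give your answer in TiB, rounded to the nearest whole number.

849,920 GiB = 849,920 × 2^30 bytes = 912,594,651,054,080 bytes
1 TiB = 1,099,511,627,776 bytes
912,594,651,054,080 / 1,099,511,627,776 = 830 TiB

830 TiB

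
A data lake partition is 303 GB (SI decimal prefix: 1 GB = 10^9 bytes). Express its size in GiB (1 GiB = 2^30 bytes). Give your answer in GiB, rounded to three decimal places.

303 GB = 303 × 10^9 bytes = 303,000,000,000 bytes
1 GiB = 2^30 bytes = 1,073,741,824 bytes
303,000,000,000 / 1,073,741,824 = 282.191 GiB

282.191 GiB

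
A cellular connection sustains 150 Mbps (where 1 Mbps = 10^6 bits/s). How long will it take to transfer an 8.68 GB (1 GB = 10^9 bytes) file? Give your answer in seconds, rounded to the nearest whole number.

463 seconds

8.68 GB = 8,680,000,000 bytes = 69,440,000,000 bits
150 Mbps = 150,000,000 bits/s
time = 69,440,000,000 / 150,000,000 = 463 s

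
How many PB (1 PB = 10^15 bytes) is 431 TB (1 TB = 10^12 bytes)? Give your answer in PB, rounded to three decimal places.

0.431 PB

431 TB × 1,000,000,000,000 bytes/TB = 431,000,000,000,000 bytes
1 PB = 1,000,000,000,000,000 bytes
431,000,000,000,000 / 1,000,000,000,000,000 = 0.431 PB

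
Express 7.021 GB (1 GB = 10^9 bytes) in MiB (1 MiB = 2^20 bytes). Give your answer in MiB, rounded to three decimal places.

6,695.747 MiB

7.021 GB × 1,000,000,000 bytes/GB = 7,021,000,000 bytes
1 MiB = 2^20 bytes = 1,048,576 bytes
7,021,000,000 / 1,048,576 = 6,695.747 MiB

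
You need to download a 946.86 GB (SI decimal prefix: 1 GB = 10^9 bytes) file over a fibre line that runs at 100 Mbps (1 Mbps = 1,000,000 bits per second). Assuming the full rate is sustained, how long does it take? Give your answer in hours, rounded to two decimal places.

946.86 GB = 946,860,000,000 bytes = 7,574,880,000,000 bits
100 Mbps = 100,000,000 bits/s
time = 7,574,880,000,000 / 100,000,000 = 75,748.8000 s
75,748.8000 s / 3600 = 21.04 hours

21.04 hours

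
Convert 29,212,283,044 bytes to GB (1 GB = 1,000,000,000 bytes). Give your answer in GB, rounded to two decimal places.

29.21 GB

29,212,283,044 bytes given.
1 GB = 1,000,000,000 bytes
29,212,283,044 / 1,000,000,000 = 29.21 GB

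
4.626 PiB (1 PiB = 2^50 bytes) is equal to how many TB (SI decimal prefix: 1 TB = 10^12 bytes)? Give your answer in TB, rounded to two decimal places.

4.626 PiB × 1,125,899,906,842,624 bytes/PiB = 5,208,412,969,053,978.624 bytes
1 TB = 10^12 bytes = 1,000,000,000,000 bytes
5,208,412,969,053,978.624 / 1,000,000,000,000 = 5,208.41 TB

5,208.41 TB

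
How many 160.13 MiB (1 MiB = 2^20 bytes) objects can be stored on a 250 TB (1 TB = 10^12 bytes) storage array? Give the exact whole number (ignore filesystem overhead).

Capacity: 250 TB = 250,000,000,000,000 bytes
Per item: 160.13 MiB = 167,908,474.88 bytes
⌊250,000,000,000,000 / 167,908,474.88⌋ = 1,488,906

1,488,906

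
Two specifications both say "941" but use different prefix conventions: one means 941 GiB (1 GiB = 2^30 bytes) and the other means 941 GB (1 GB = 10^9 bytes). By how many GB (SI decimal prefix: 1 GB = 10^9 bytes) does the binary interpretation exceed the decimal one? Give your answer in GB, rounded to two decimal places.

69.39 GB

941 GiB = 941 × 1,073,741,824 = 1,010,391,056,384 bytes
941 GB = 941 × 1,000,000,000 = 941,000,000,000 bytes
difference = 69,391,056,384 bytes
69,391,056,384 / 1,000,000,000 = 69.39 GB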